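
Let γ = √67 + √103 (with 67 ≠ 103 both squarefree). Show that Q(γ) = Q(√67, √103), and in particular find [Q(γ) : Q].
[Q(γ) : Q] = 4 (equivalently, Q(γ) = Q(√67, √103))

Obviously Q(γ) ⊆ Q(√67, √103), and [Q(√67, √103):Q] = 4 (since 67, 103 are distinct squarefree integers > 1 with 6901 not a perfect square). To show equality we compute the minimal polynomial of γ. From γ = √67 + √103: γ^2 = 67 + 2√(6901) + 103 = 170 + 2√(6901), so γ^2 - 170 = 2√(6901); squaring, (γ^2 - 170)^2 = 4·6901, i.e. γ^4 - 340γ^2 + 28900 - 27604 = 0, i.e. γ^4 - 340γ^2 + 1296 = 0. So γ is a root of x^4 - 340x^2 + 1296. This polynomial is irreducible over Q: it has no rational root (each ±√67 ± √103 is irrational), and any factorization into two quadratics over Q would force √(6901) ∈ Q (pairing opposite roots) or √67, √103 ∈ Q (other pairings), all impossible. Hence [Q(γ):Q] = 4 = [Q(√67, √103):Q], so Q(γ) = Q(√67, √103).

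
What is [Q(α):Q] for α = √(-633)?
[Q(α):Q] = 2

[Q(α):Q] equals the degree of the minimal polynomial of α. Here α^2 = -633 and x^2 + 633 is irreducible (d = -633 is squarefree, ≠ 1, hence not a square), so deg(m_α) = 2. Thus [Q(α):Q] = 2.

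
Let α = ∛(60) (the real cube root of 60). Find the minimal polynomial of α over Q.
m_α(x) = x^3 - 60

α satisfies α^3 = 60, so x^3 - 60 annihilates α. By the rational root test, a rational root p/q (in lowest terms) of x^3 - 60 would satisfy p^3 = 60 q^3, forcing q = 1 and p^3 = 60; but 60 is not a perfect cube, contradiction. A monic cubic over Q with no rational root is irreducible (any nontrivial factorization would include a linear factor). Hence x^3 - 60 is the minimal polynomial of α, and in particular [Q(α):Q] = 3.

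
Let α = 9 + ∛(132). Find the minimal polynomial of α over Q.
m_α(x) = x^3 - 27x^2 + 243x - 861

Set β = α - 9 = ∛(132), so β^3 = 132. Then (α - 9)^3 - 132 = 0, i.e. α is a root of g(x) = (x - 9)^3 - 132 = x^3 - 27x^2 + 243x - 861. Since g(x) = h(x - 9) where h(x) = x^3 - 132, and h is irreducible over Q (because 132 is not a perfect cube, so h has no rational root, and a monic cubic with no rational root is irreducible), g is also irreducible (irreducibility is preserved under the substitution x → x - 9). Hence m_α(x) = x^3 - 27x^2 + 243x - 861.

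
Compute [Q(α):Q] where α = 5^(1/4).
[Q(α):Q] = 4

α is a root of x^4 - 5. By Eisenstein's criterion at the prime p = 5 (which divides the constant term 5 but p^2 = 25 does not, since 5 is squarefree), x^4 - 5 is irreducible over Q. Hence [Q(α):Q] = 4.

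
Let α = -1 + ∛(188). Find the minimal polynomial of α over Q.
m_α(x) = x^3 + 3x^2 + 3x - 187

Set β = α + 1 = ∛(188), so β^3 = 188. Then (α + 1)^3 - 188 = 0, i.e. α is a root of g(x) = (x + 1)^3 - 188 = x^3 + 3x^2 + 3x - 187. Since g(x) = h(x + 1) where h(x) = x^3 - 188, and h is irreducible over Q (because 188 is not a perfect cube, so h has no rational root, and a monic cubic with no rational root is irreducible), g is also irreducible (irreducibility is preserved under the substitution x → x + 1). Hence m_α(x) = x^3 + 3x^2 + 3x - 187.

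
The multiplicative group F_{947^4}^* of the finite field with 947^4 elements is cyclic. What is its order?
|F_{947^4}^*| = 804266382480

F_{947^4} has 947^4 = 804266382481 elements; its multiplicative group consists of all nonzero elements, so |F_{947^4}^*| = 804266382481 - 1 = 804266382480. (It is cyclic since any finite subgroup of the multiplicative group of a field is cyclic.)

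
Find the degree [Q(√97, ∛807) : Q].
[Q(√97, ∛807) : Q] = 6

Let L = Q(√97, ∛807). Since Q(√97) ⊂ L and [Q(√97):Q] = 2, the tower law gives 2 | [L:Q]. Likewise Q(∛807) ⊂ L with [Q(∛807):Q] = 3 (because 807 is not a perfect cube), so 3 | [L:Q]. As gcd(2,3) = 1, [L:Q] is divisible by 6. Conversely L is generated over Q by √97 and ∛807, so [L:Q] ≤ 2·3 = 6. Therefore [Q(√97, ∛807) : Q] = 6.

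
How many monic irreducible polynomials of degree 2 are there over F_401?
There are 80200 monic irreducible polynomials of degree 2 over F_401

Each element of F_{401^2} that lies in no proper subfield is a root of exactly one monic irreducible of degree 2 over F_401, and each such polynomial has 2 distinct roots in F_{401^2}. By Möbius inversion the count is N_401(2) = (1/2) Σ_{d|2} μ(2/d) · 401^d = (1/2)(μ(2)·401^1 + μ(1)·401^2) = 160400/2 = 80200.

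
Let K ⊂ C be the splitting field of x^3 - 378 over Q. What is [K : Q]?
[K : Q] = 6

The roots of x^3 - 378 are ∛378, ω∛378, ω^2∛378 where ω = e^(2πi/3) is a primitive cube root of unity, so K = Q(∛378, ω). Now [Q(∛378):Q] = 3 (since 378 is not a perfect cube, x^3 - 378 is irreducible) and [Q(ω):Q] = 2. Both 2 and 3 divide [K:Q], and [K:Q] ≤ 3·2 = 6, so [K:Q] = 6. (Equivalently: Q(∛378) ⊂ R but ω ∉ R, so [K : Q(∛378)] = 2.)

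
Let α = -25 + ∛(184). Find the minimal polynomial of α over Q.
m_α(x) = x^3 + 75x^2 + 1875x + 15441

Set β = α + 25 = ∛(184), so β^3 = 184. Then (α + 25)^3 - 184 = 0, i.e. α is a root of g(x) = (x + 25)^3 - 184 = x^3 + 75x^2 + 1875x + 15441. Since g(x) = h(x + 25) where h(x) = x^3 - 184, and h is irreducible over Q (because 184 is not a perfect cube, so h has no rational root, and a monic cubic with no rational root is irreducible), g is also irreducible (irreducibility is preserved under the substitution x → x + 25). Hence m_α(x) = x^3 + 75x^2 + 1875x + 15441.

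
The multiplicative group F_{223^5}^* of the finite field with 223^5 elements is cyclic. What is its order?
|F_{223^5}^*| = 551473077342

F_{223^5} has 223^5 = 551473077343 elements; its multiplicative group consists of all nonzero elements, so |F_{223^5}^*| = 551473077343 - 1 = 551473077342. (It is cyclic since any finite subgroup of the multiplicative group of a field is cyclic.)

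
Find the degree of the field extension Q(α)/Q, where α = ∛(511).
[Q(α):Q] = 3

The minimal polynomial of α is x^3 - 511, irreducible over Q since 511 is not a perfect cube (so x^3 - 511 has no rational root). Hence [Q(α):Q] = deg(m_α) = 3.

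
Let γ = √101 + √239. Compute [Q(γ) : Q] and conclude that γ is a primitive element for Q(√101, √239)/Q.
[Q(γ) : Q] = 4 (equivalently, Q(γ) = Q(√101, √239))

Obviously Q(γ) ⊆ Q(√101, √239), and [Q(√101, √239):Q] = 4 (since 101, 239 are distinct squarefree integers > 1 with 24139 not a perfect square). To show equality we compute the minimal polynomial of γ. From γ = √101 + √239: γ^2 = 101 + 2√(24139) + 239 = 340 + 2√(24139), so γ^2 - 340 = 2√(24139); squaring, (γ^2 - 340)^2 = 4·24139, i.e. γ^4 - 680γ^2 + 115600 - 96556 = 0, i.e. γ^4 - 680γ^2 + 19044 = 0. So γ is a root of x^4 - 680x^2 + 19044. This polynomial is irreducible over Q: it has no rational root (each ±√101 ± √239 is irrational), and any factorization into two quadratics over Q would force √(24139) ∈ Q (pairing opposite roots) or √101, √239 ∈ Q (other pairings), all impossible. Hence [Q(γ):Q] = 4 = [Q(√101, √239):Q], so Q(γ) = Q(√101, √239).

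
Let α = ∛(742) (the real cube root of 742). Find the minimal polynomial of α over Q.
m_α(x) = x^3 - 742

α satisfies α^3 = 742, so x^3 - 742 annihilates α. By the rational root test, a rational root p/q (in lowest terms) of x^3 - 742 would satisfy p^3 = 742 q^3, forcing q = 1 and p^3 = 742; but 742 is not a perfect cube, contradiction. A monic cubic over Q with no rational root is irreducible (any nontrivial factorization would include a linear factor). Hence x^3 - 742 is the minimal polynomial of α, and in particular [Q(α):Q] = 3.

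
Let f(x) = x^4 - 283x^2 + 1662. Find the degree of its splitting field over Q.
[K : Q] = 4

Solving the quadratic in x^2: x^2 = (283 ± √(283^2 - 4·1662))/2 = (283 ± √73441)/2 = (283 ± 271)/2, giving x^2 = 6 or x^2 = 277. So f(x) = (x^2 - 6)(x^2 - 277) and the roots of f are ±√6, ±√277. Hence the splitting field is K = Q(√6, √277). Since 6 and 277 are distinct squarefree integers > 1, their product 1662 is not a perfect square, so √277 ∉ Q(√6). By the tower law [K:Q] = [Q(√6,√277):Q(√6)] · [Q(√6):Q] = 2 · 2 = 4.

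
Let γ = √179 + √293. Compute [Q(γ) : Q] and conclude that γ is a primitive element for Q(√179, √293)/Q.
[Q(γ) : Q] = 4 (equivalently, Q(γ) = Q(√179, √293))

Obviously Q(γ) ⊆ Q(√179, √293), and [Q(√179, √293):Q] = 4 (since 179, 293 are distinct squarefree integers > 1 with 52447 not a perfect square). To show equality we compute the minimal polynomial of γ. From γ = √179 + √293: γ^2 = 179 + 2√(52447) + 293 = 472 + 2√(52447), so γ^2 - 472 = 2√(52447); squaring, (γ^2 - 472)^2 = 4·52447, i.e. γ^4 - 944γ^2 + 222784 - 209788 = 0, i.e. γ^4 - 944γ^2 + 12996 = 0. So γ is a root of x^4 - 944x^2 + 12996. This polynomial is irreducible over Q: it has no rational root (each ±√179 ± √293 is irrational), and any factorization into two quadratics over Q would force √(52447) ∈ Q (pairing opposite roots) or √179, √293 ∈ Q (other pairings), all impossible. Hence [Q(γ):Q] = 4 = [Q(√179, √293):Q], so Q(γ) = Q(√179, √293).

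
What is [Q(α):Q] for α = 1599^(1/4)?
[Q(α):Q] = 4

α is a root of x^4 - 1599. By Eisenstein's criterion at the prime p = 3 (which divides the constant term 1599 but p^2 = 9 does not, since 1599 is squarefree), x^4 - 1599 is irreducible over Q. Hence [Q(α):Q] = 4.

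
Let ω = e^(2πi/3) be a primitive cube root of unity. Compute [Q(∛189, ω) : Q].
[Q(∛189, ω) : Q] = 6

[Q(∛189):Q] = 3 (min poly x^3 - 189, irreducible since 189 is not a perfect cube). [Q(ω):Q] = 2 (min poly x^2 + x + 1). Since Q(∛189) ⊂ R and ω ∉ R, we have ω ∉ Q(∛189), so x^2 + x + 1 remains irreducible over Q(∛189) and [Q(∛189, ω) : Q(∛189)] = 2. By the tower law, [Q(∛189, ω) : Q] = 3 · 2 = 6. (In fact Q(∛189, ω) is the splitting field of x^3 - 189 over Q.)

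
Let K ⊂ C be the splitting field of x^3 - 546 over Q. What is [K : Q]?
[K : Q] = 6

The roots of x^3 - 546 are ∛546, ω∛546, ω^2∛546 where ω = e^(2πi/3) is a primitive cube root of unity, so K = Q(∛546, ω). Now [Q(∛546):Q] = 3 (since 546 is not a perfect cube, x^3 - 546 is irreducible) and [Q(ω):Q] = 2. Both 2 and 3 divide [K:Q], and [K:Q] ≤ 3·2 = 6, so [K:Q] = 6. (Equivalently: Q(∛546) ⊂ R but ω ∉ R, so [K : Q(∛546)] = 2.)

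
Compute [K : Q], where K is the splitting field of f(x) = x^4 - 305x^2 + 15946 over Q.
[K : Q] = 4

Solving the quadratic in x^2: x^2 = (305 ± √(305^2 - 4·15946))/2 = (305 ± √29241)/2 = (305 ± 171)/2, giving x^2 = 67 or x^2 = 238. So f(x) = (x^2 - 67)(x^2 - 238) and the roots of f are ±√67, ±√238. Hence the splitting field is K = Q(√67, √238). Since 67 and 238 are distinct squarefree integers > 1, their product 15946 is not a perfect square, so √238 ∉ Q(√67). By the tower law [K:Q] = [Q(√67,√238):Q(√67)] · [Q(√67):Q] = 2 · 2 = 4.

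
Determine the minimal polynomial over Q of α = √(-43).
m_α(x) = x^2 + 43

α satisfies α^2 + 43 = 0, so x^2 + 43 annihilates α. Since d = -43 is squarefree and ≠ 1, it is not a perfect square in Q, so x^2 + 43 has no rational root and is therefore irreducible over Q (a degree-2 polynomial over a field is irreducible iff it has no root). Hence m_α(x) = x^2 + 43.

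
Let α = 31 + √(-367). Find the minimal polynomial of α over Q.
m_α(x) = x^2 - 62x + 1328

From α - 31 = √(-367), squaring gives (α - 31)^2 = -367, i.e. α^2 - 62α + 961 = -367, so α^2 - 62α + 1328 = 0. The discriminant of x^2 - 62x + 1328 is (-62)^2 - 4·(1328) = 3844 - 5312 = -1468, and 4·(-367) is not a perfect square in Q since -367 is squarefree and ≠ 1. Hence x^2 - 62x + 1328 is irreducible over Q and is the minimal polynomial of α.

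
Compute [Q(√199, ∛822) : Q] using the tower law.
[Q(√199, ∛822) : Q] = 6

Let L = Q(√199, ∛822). Since Q(√199) ⊂ L and [Q(√199):Q] = 2, the tower law gives 2 | [L:Q]. Likewise Q(∛822) ⊂ L with [Q(∛822):Q] = 3 (because 822 is not a perfect cube), so 3 | [L:Q]. As gcd(2,3) = 1, [L:Q] is divisible by 6. Conversely L is generated over Q by √199 and ∛822, so [L:Q] ≤ 2·3 = 6. Therefore [Q(√199, ∛822) : Q] = 6.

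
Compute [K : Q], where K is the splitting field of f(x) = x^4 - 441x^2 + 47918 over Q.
[K : Q] = 4

Solving the quadratic in x^2: x^2 = (441 ± √(441^2 - 4·47918))/2 = (441 ± √2809)/2 = (441 ± 53)/2, giving x^2 = 247 or x^2 = 194. So f(x) = (x^2 - 247)(x^2 - 194) and the roots of f are ±√247, ±√194. Hence the splitting field is K = Q(√247, √194). Since 247 and 194 are distinct squarefree integers > 1, their product 47918 is not a perfect square, so √194 ∉ Q(√247). By the tower law [K:Q] = [Q(√247,√194):Q(√247)] · [Q(√247):Q] = 2 · 2 = 4.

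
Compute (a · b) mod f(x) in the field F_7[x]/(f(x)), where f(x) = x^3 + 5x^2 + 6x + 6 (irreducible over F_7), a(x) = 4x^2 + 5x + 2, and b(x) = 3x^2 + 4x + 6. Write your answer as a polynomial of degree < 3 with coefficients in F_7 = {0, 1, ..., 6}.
a · b ≡ 4x^2 + 4 (mod f(x))

Multiply in F_7[x]: a(x)·b(x) = (4x^2 + 5x + 2)·(3x^2 + 4x + 6) = 5x^4 + 3x^3 + x^2 + 3x + 5. This has degree ≥ 3, so divide by f(x) over F_7: 5x^4 + 3x^3 + x^2 + 3x + 5 = (5x + 6)·(x^3 + 5x^2 + 6x + 6) + (4x^2 + 4). Hence a·b ≡ 4x^2 + 4 (mod f). (F_7[x]/(f) is a field with 7^3 = 343 elements since f is irreducible of degree 3.)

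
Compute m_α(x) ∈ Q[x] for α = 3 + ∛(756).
m_α(x) = x^3 - 9x^2 + 27x - 783

Set β = α - 3 = ∛(756), so β^3 = 756. Then (α - 3)^3 - 756 = 0, i.e. α is a root of g(x) = (x - 3)^3 - 756 = x^3 - 9x^2 + 27x - 783. Since g(x) = h(x - 3) where h(x) = x^3 - 756, and h is irreducible over Q (because 756 is not a perfect cube, so h has no rational root, and a monic cubic with no rational root is irreducible), g is also irreducible (irreducibility is preserved under the substitution x → x - 3). Hence m_α(x) = x^3 - 9x^2 + 27x - 783.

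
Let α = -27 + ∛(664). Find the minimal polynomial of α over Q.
m_α(x) = x^3 + 81x^2 + 2187x + 19019

Set β = α + 27 = ∛(664), so β^3 = 664. Then (α + 27)^3 - 664 = 0, i.e. α is a root of g(x) = (x + 27)^3 - 664 = x^3 + 81x^2 + 2187x + 19019. Since g(x) = h(x + 27) where h(x) = x^3 - 664, and h is irreducible over Q (because 664 is not a perfect cube, so h has no rational root, and a monic cubic with no rational root is irreducible), g is also irreducible (irreducibility is preserved under the substitution x → x + 27). Hence m_α(x) = x^3 + 81x^2 + 2187x + 19019.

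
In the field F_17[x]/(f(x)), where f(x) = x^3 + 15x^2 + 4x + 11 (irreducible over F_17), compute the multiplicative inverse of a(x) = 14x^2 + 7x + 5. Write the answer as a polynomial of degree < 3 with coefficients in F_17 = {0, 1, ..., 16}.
a(x)^(-1) ≡ 5x^2 + 8x + 6 (mod f(x))

Since f is irreducible over F_17, F_17[x]/(f) is a field and a(x) ≠ 0 has an inverse. Apply the extended Euclidean algorithm to f(x) and a(x) in F_17[x]: f(x) = (11x + 15)·a(x) + (14x + 4);  a(x) = (x + 16)·(14x + 4) + (9). The last nonzero remainder is the constant 9 = gcd(f, a) in F_17. Back-substituting through the division chain expresses 9 = s(x)·a(x) + t(x)·f(x) with s(x) ≡ 11x^2 + 4x + 3 (mod f), so (11x^2 + 4x + 3)·a(x) ≡ 9 (mod f). Multiplying by 9^(-1) ≡ 2 in F_17 gives a(x)^(-1) ≡ 2·(11x^2 + 4x + 3) ≡ 5x^2 + 8x + 6 (mod f). Check: (14x^2 + 7x + 5)·(5x^2 + 8x + 6) = 2x^4 + 11x^3 + 12x^2 + 14x + 13 ≡ 1 (mod x^3 + 15x^2 + 4x + 11).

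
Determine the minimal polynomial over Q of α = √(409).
m_α(x) = x^2 - 409

α satisfies α^2 - 409 = 0, so x^2 - 409 annihilates α. Since d = 409 is squarefree and ≠ 1, it is not a perfect square in Q, so x^2 - 409 has no rational root and is therefore irreducible over Q (a degree-2 polynomial over a field is irreducible iff it has no root). Hence m_α(x) = x^2 - 409.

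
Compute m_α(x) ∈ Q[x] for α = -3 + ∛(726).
m_α(x) = x^3 + 9x^2 + 27x - 699

Set β = α + 3 = ∛(726), so β^3 = 726. Then (α + 3)^3 - 726 = 0, i.e. α is a root of g(x) = (x + 3)^3 - 726 = x^3 + 9x^2 + 27x - 699. Since g(x) = h(x + 3) where h(x) = x^3 - 726, and h is irreducible over Q (because 726 is not a perfect cube, so h has no rational root, and a monic cubic with no rational root is irreducible), g is also irreducible (irreducibility is preserved under the substitution x → x + 3). Hence m_α(x) = x^3 + 9x^2 + 27x - 699.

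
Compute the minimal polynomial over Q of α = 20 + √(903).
m_α(x) = x^2 - 40x - 503

From α - 20 = √(903), squaring gives (α - 20)^2 = 903, i.e. α^2 - 40α + 400 = 903, so α^2 - 40α - 503 = 0. The discriminant of x^2 - 40x - 503 is (-40)^2 - 4·(-503) = 1600 + 2012 = 3612, and 4·(903) is not a perfect square in Q since 903 is squarefree and ≠ 1. Hence x^2 - 40x - 503 is irreducible over Q and is the minimal polynomial of α.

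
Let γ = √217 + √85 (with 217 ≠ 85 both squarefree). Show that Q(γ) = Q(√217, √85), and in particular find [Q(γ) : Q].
[Q(γ) : Q] = 4 (equivalently, Q(γ) = Q(√217, √85))

Obviously Q(γ) ⊆ Q(√217, √85), and [Q(√217, √85):Q] = 4 (since 217, 85 are distinct squarefree integers > 1 with 18445 not a perfect square). To show equality we compute the minimal polynomial of γ. From γ = √217 + √85: γ^2 = 217 + 2√(18445) + 85 = 302 + 2√(18445), so γ^2 - 302 = 2√(18445); squaring, (γ^2 - 302)^2 = 4·18445, i.e. γ^4 - 604γ^2 + 91204 - 73780 = 0, i.e. γ^4 - 604γ^2 + 17424 = 0. So γ is a root of x^4 - 604x^2 + 17424. This polynomial is irreducible over Q: it has no rational root (each ±√217 ± √85 is irrational), and any factorization into two quadratics over Q would force √(18445) ∈ Q (pairing opposite roots) or √217, √85 ∈ Q (other pairings), all impossible. Hence [Q(γ):Q] = 4 = [Q(√217, √85):Q], so Q(γ) = Q(√217, √85).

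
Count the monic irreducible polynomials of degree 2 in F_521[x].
There are 135460 monic irreducible polynomials of degree 2 over F_521

Each element of F_{521^2} that lies in no proper subfield is a root of exactly one monic irreducible of degree 2 over F_521, and each such polynomial has 2 distinct roots in F_{521^2}. By Möbius inversion the count is N_521(2) = (1/2) Σ_{d|2} μ(2/d) · 521^d = (1/2)(μ(2)·521^1 + μ(1)·521^2) = 270920/2 = 135460.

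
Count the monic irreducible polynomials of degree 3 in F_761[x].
There are 146903440 monic irreducible polynomials of degree 3 over F_761

Each element of F_{761^3} that lies in no proper subfield is a root of exactly one monic irreducible of degree 3 over F_761, and each such polynomial has 3 distinct roots in F_{761^3}. By Möbius inversion the count is N_761(3) = (1/3) Σ_{d|3} μ(3/d) · 761^d = (1/3)(μ(3)·761^1 + μ(1)·761^3) = 440710320/3 = 146903440.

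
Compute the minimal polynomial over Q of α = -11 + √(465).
m_α(x) = x^2 + 22x - 344

From α + 11 = √(465), squaring gives (α + 11)^2 = 465, i.e. α^2 + 22α + 121 = 465, so α^2 + 22α - 344 = 0. The discriminant of x^2 + 22x - 344 is (22)^2 - 4·(-344) = 484 + 1376 = 1860, and 4·(465) is not a perfect square in Q since 465 is squarefree and ≠ 1. Hence x^2 + 22x - 344 is irreducible over Q and is the minimal polynomial of α.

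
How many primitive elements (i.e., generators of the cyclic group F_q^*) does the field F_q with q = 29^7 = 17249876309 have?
There are φ(17249876308) = 7392804048 primitive elements

F_q^* is cyclic of order q - 1 = 17249876308. A cyclic group of order m has exactly φ(m) generators. Here m = 17249876308 = 2^2 · 7^2 · 88009573, so the number of primitive elements is φ(17249876308) = 7392804048.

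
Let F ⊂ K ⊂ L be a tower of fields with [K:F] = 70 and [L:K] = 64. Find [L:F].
[L:F] = 4480

The tower law says that for any tower of field extensions F ⊂ K ⊂ L with finite degrees, [L:F] = [L:K] · [K:F]. Here this gives [L:F] = 64 · 70 = 4480.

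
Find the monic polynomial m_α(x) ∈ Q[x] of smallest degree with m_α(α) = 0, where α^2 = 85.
m_α(x) = x^2 - 85

α satisfies α^2 - 85 = 0, so x^2 - 85 annihilates α. Since d = 85 is squarefree and ≠ 1, it is not a perfect square in Q, so x^2 - 85 has no rational root and is therefore irreducible over Q (a degree-2 polynomial over a field is irreducible iff it has no root). Hence m_α(x) = x^2 - 85.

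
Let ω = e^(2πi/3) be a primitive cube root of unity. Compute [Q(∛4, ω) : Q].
[Q(∛4, ω) : Q] = 6

[Q(∛4):Q] = 3 (min poly x^3 - 4, irreducible since 4 is not a perfect cube). [Q(ω):Q] = 2 (min poly x^2 + x + 1). Since Q(∛4) ⊂ R and ω ∉ R, we have ω ∉ Q(∛4), so x^2 + x + 1 remains irreducible over Q(∛4) and [Q(∛4, ω) : Q(∛4)] = 2. By the tower law, [Q(∛4, ω) : Q] = 3 · 2 = 6. (In fact Q(∛4, ω) is the splitting field of x^3 - 4 over Q.)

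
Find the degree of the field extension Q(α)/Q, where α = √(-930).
[Q(α):Q] = 2

[Q(α):Q] equals the degree of the minimal polynomial of α. Here α^2 = -930 and x^2 + 930 is irreducible (d = -930 is squarefree, ≠ 1, hence not a square), so deg(m_α) = 2. Thus [Q(α):Q] = 2.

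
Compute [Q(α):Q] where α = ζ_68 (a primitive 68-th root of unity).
[Q(α):Q] = 32

The minimal polynomial of ζ_68 over Q is the 68-th cyclotomic polynomial Φ_68(x), which is irreducible over Q and has degree φ(68) = 32. Hence [Q(α):Q] = φ(68) = 32.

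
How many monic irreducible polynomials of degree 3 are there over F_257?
There are 5658112 monic irreducible polynomials of degree 3 over F_257

Each element of F_{257^3} that lies in no proper subfield is a root of exactly one monic irreducible of degree 3 over F_257, and each such polynomial has 3 distinct roots in F_{257^3}. By Möbius inversion the count is N_257(3) = (1/3) Σ_{d|3} μ(3/d) · 257^d = (1/3)(μ(3)·257^1 + μ(1)·257^3) = 16974336/3 = 5658112.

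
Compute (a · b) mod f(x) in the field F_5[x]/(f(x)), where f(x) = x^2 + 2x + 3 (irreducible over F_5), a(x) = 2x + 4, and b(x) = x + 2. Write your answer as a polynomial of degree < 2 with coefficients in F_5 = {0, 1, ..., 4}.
a · b ≡ 4x + 2 (mod f(x))

Multiply in F_5[x]: a(x)·b(x) = (2x + 4)·(x + 2) = 2x^2 + 3x + 3. This has degree ≥ 2, so divide by f(x) over F_5: 2x^2 + 3x + 3 = (2)·(x^2 + 2x + 3) + (4x + 2). Hence a·b ≡ 4x + 2 (mod f). (F_5[x]/(f) is a field with 5^2 = 25 elements since f is irreducible of degree 2.)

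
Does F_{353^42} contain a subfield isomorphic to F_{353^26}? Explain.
No: F_{353^26} is not a subfield of F_{353^42}

F_{p^m} embeds in F_{p^n} iff m | n. Here 26 ∤ 42 (since 42 = 1·26 + 16 with remainder 16 ≠ 0), so F_{353^26} is not a subfield of F_{353^42}. Equivalently: if it were, the tower law would give 26 = [F_{353^26}:F_353] dividing [F_{353^42}:F_353] = 42, contradiction.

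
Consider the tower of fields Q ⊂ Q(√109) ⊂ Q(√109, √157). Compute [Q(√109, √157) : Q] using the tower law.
[Q(√109, √157) : Q] = 4

[Q(√109):Q] = 2 (min poly x^2 - 109, irreducible since 109 is squarefree > 1). For the top step, suppose √157 ∈ Q(√109), say √157 = c + d√109 with c, d ∈ Q. Squaring: 157 = c^2 + 109d^2 + 2cd√109. Since √109 ∉ Q this forces 2cd = 0. If d = 0 then √157 = c ∈ Q, contradicting 157 squarefree > 1. If c = 0 then 157 = 109d^2, so 109·157 = (109d)^2 is a perfect square in Q — but 109·157 = 17113 is not a perfect square (since 109 and 157 are distinct squarefree integers). Contradiction. Hence √157 ∉ Q(√109), so x^2 - 157 stays irreducible over Q(√109) and [Q(√109, √157) : Q(√109)] = 2. By the tower law, [Q(√109, √157) : Q] = 2 · 2 = 4.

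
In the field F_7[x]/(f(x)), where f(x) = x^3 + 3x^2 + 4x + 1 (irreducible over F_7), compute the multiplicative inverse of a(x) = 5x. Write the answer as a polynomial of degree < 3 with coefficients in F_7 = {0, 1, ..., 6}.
a(x)^(-1) ≡ 4x^2 + 5x + 2 (mod f(x))

Since f is irreducible over F_7, F_7[x]/(f) is a field and a(x) ≠ 0 has an inverse. Apply the extended Euclidean algorithm to f(x) and a(x) in F_7[x]: f(x) = (3x^2 + 2x + 5)·a(x) + (1). The last nonzero remainder is the constant 1 = gcd(f, a) in F_7. Back-substituting through the division chain expresses 1 = s(x)·a(x) + t(x)·f(x) with s(x) ≡ 4x^2 + 5x + 2 (mod f), so a(x)^(-1) ≡ s(x) = 4x^2 + 5x + 2 (mod f). Check: (5x)·(4x^2 + 5x + 2) = 6x^3 + 4x^2 + 3x ≡ 1 (mod x^3 + 3x^2 + 4x + 1).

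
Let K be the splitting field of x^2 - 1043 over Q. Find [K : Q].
[K : Q] = 2

f(x) = x^2 - 1043 factors as (x - √1043)(x + √1043). The splitting field is K = Q(√1043). Since 1043 is squarefree and > 1, it is not a perfect square, so x^2 - 1043 is irreducible over Q and [Q(√1043) : Q] = 2. Hence [K : Q] = 2.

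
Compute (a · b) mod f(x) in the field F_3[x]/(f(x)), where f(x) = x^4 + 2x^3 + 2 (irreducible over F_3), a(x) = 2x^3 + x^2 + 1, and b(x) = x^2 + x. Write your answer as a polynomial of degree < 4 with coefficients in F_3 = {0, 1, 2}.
a · b ≡ x^2 + 2 (mod f(x))

Multiply in F_3[x]: a(x)·b(x) = (2x^3 + x^2 + 1)·(x^2 + x) = 2x^5 + x^3 + x^2 + x. This has degree ≥ 4, so divide by f(x) over F_3: 2x^5 + x^3 + x^2 + x = (2x + 2)·(x^4 + 2x^3 + 2) + (x^2 + 2). Hence a·b ≡ x^2 + 2 (mod f). (F_3[x]/(f) is a field with 3^4 = 81 elements since f is irreducible of degree 4.)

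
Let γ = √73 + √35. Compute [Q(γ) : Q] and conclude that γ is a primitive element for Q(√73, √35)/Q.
[Q(γ) : Q] = 4 (equivalently, Q(γ) = Q(√73, √35))

Obviously Q(γ) ⊆ Q(√73, √35), and [Q(√73, √35):Q] = 4 (since 73, 35 are distinct squarefree integers > 1 with 2555 not a perfect square). To show equality we compute the minimal polynomial of γ. From γ = √73 + √35: γ^2 = 73 + 2√(2555) + 35 = 108 + 2√(2555), so γ^2 - 108 = 2√(2555); squaring, (γ^2 - 108)^2 = 4·2555, i.e. γ^4 - 216γ^2 + 11664 - 10220 = 0, i.e. γ^4 - 216γ^2 + 1444 = 0. So γ is a root of x^4 - 216x^2 + 1444. This polynomial is irreducible over Q: it has no rational root (each ±√73 ± √35 is irrational), and any factorization into two quadratics over Q would force √(2555) ∈ Q (pairing opposite roots) or √73, √35 ∈ Q (other pairings), all impossible. Hence [Q(γ):Q] = 4 = [Q(√73, √35):Q], so Q(γ) = Q(√73, √35).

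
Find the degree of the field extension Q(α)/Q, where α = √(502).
[Q(α):Q] = 2

[Q(α):Q] equals the degree of the minimal polynomial of α. Here α^2 = 502 and x^2 - 502 is irreducible (d = 502 is squarefree, ≠ 1, hence not a square), so deg(m_α) = 2. Thus [Q(α):Q] = 2.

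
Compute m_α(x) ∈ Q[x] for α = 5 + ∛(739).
m_α(x) = x^3 - 15x^2 + 75x - 864

Set β = α - 5 = ∛(739), so β^3 = 739. Then (α - 5)^3 - 739 = 0, i.e. α is a root of g(x) = (x - 5)^3 - 739 = x^3 - 15x^2 + 75x - 864. Since g(x) = h(x - 5) where h(x) = x^3 - 739, and h is irreducible over Q (because 739 is not a perfect cube, so h has no rational root, and a monic cubic with no rational root is irreducible), g is also irreducible (irreducibility is preserved under the substitution x → x - 5). Hence m_α(x) = x^3 - 15x^2 + 75x - 864.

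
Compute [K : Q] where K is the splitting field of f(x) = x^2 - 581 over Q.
[K : Q] = 2

f(x) = x^2 - 581 factors as (x - √581)(x + √581). The splitting field is K = Q(√581). Since 581 is squarefree and > 1, it is not a perfect square, so x^2 - 581 is irreducible over Q and [Q(√581) : Q] = 2. Hence [K : Q] = 2.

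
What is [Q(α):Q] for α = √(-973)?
[Q(α):Q] = 2

[Q(α):Q] equals the degree of the minimal polynomial of α. Here α^2 = -973 and x^2 + 973 is irreducible (d = -973 is squarefree, ≠ 1, hence not a square), so deg(m_α) = 2. Thus [Q(α):Q] = 2.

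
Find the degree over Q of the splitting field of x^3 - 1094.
[K : Q] = 6

The roots of x^3 - 1094 are ∛1094, ω∛1094, ω^2∛1094 where ω = e^(2πi/3) is a primitive cube root of unity, so K = Q(∛1094, ω). Now [Q(∛1094):Q] = 3 (since 1094 is not a perfect cube, x^3 - 1094 is irreducible) and [Q(ω):Q] = 2. Both 2 and 3 divide [K:Q], and [K:Q] ≤ 3·2 = 6, so [K:Q] = 6. (Equivalently: Q(∛1094) ⊂ R but ω ∉ R, so [K : Q(∛1094)] = 2.)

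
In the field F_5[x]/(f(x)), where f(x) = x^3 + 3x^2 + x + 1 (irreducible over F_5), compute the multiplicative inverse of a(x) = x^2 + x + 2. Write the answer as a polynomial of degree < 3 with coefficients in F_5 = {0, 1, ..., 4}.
a(x)^(-1) ≡ 4x^2 + 3x + 3 (mod f(x))

Since f is irreducible over F_5, F_5[x]/(f) is a field and a(x) ≠ 0 has an inverse. Apply the extended Euclidean algorithm to f(x) and a(x) in F_5[x]: f(x) = (x + 2)·a(x) + (2x + 2);  a(x) = (3x)·(2x + 2) + (2). The last nonzero remainder is the constant 2 = gcd(f, a) in F_5. Back-substituting through the division chain expresses 2 = s(x)·a(x) + t(x)·f(x) with s(x) ≡ 3x^2 + x + 1 (mod f), so (3x^2 + x + 1)·a(x) ≡ 2 (mod f). Multiplying by 2^(-1) ≡ 3 in F_5 gives a(x)^(-1) ≡ 3·(3x^2 + x + 1) ≡ 4x^2 + 3x + 3 (mod f). Check: (x^2 + x + 2)·(4x^2 + 3x + 3) = 4x^4 + 2x^3 + 4x^2 + 4x + 1 ≡ 1 (mod x^3 + 3x^2 + x + 1).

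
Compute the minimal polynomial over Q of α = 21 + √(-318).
m_α(x) = x^2 - 42x + 759

From α - 21 = √(-318), squaring gives (α - 21)^2 = -318, i.e. α^2 - 42α + 441 = -318, so α^2 - 42α + 759 = 0. The discriminant of x^2 - 42x + 759 is (-42)^2 - 4·(759) = 1764 - 3036 = -1272, and 4·(-318) is not a perfect square in Q since -318 is squarefree and ≠ 1. Hence x^2 - 42x + 759 is irreducible over Q and is the minimal polynomial of α.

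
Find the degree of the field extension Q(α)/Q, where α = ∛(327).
[Q(α):Q] = 3

The minimal polynomial of α is x^3 - 327, irreducible over Q since 327 is not a perfect cube (so x^3 - 327 has no rational root). Hence [Q(α):Q] = deg(m_α) = 3.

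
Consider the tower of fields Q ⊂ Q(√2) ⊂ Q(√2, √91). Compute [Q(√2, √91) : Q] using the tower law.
[Q(√2, √91) : Q] = 4

[Q(√2):Q] = 2 (min poly x^2 - 2, irreducible since 2 is squarefree > 1). For the top step, suppose √91 ∈ Q(√2), say √91 = c + d√2 with c, d ∈ Q. Squaring: 91 = c^2 + 2d^2 + 2cd√2. Since √2 ∉ Q this forces 2cd = 0. If d = 0 then √91 = c ∈ Q, contradicting 91 squarefree > 1. If c = 0 then 91 = 2d^2, so 2·91 = (2d)^2 is a perfect square in Q — but 2·91 = 182 is not a perfect square (since 2 and 91 are distinct squarefree integers). Contradiction. Hence √91 ∉ Q(√2), so x^2 - 91 stays irreducible over Q(√2) and [Q(√2, √91) : Q(√2)] = 2. By the tower law, [Q(√2, √91) : Q] = 2 · 2 = 4.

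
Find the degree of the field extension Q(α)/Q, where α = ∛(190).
[Q(α):Q] = 3

The minimal polynomial of α is x^3 - 190, irreducible over Q since 190 is not a perfect cube (so x^3 - 190 has no rational root). Hence [Q(α):Q] = deg(m_α) = 3.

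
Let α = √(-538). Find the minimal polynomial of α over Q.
m_α(x) = x^2 + 538

α satisfies α^2 + 538 = 0, so x^2 + 538 annihilates α. Since d = -538 is squarefree and ≠ 1, it is not a perfect square in Q, so x^2 + 538 has no rational root and is therefore irreducible over Q (a degree-2 polynomial over a field is irreducible iff it has no root). Hence m_α(x) = x^2 + 538.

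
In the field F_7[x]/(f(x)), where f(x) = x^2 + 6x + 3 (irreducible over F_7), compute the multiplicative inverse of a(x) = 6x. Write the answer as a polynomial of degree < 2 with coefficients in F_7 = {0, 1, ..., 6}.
a(x)^(-1) ≡ 5x + 2 (mod f(x))

Since f is irreducible over F_7, F_7[x]/(f) is a field and a(x) ≠ 0 has an inverse. Apply the extended Euclidean algorithm to f(x) and a(x) in F_7[x]: f(x) = (6x + 1)·a(x) + (3). The last nonzero remainder is the constant 3 = gcd(f, a) in F_7. Back-substituting through the division chain expresses 3 = s(x)·a(x) + t(x)·f(x) with s(x) ≡ x + 6 (mod f), so (x + 6)·a(x) ≡ 3 (mod f). Multiplying by 3^(-1) ≡ 5 in F_7 gives a(x)^(-1) ≡ 5·(x + 6) ≡ 5x + 2 (mod f). Check: (6x)·(5x + 2) = 2x^2 + 5x ≡ 1 (mod x^2 + 6x + 3).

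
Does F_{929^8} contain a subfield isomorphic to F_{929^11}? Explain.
No: F_{929^11} is not a subfield of F_{929^8}

F_{p^m} embeds in F_{p^n} iff m | n. Here 11 ∤ 8 (since 8 = 0·11 + 8 with remainder 8 ≠ 0), so F_{929^11} is not a subfield of F_{929^8}. Equivalently: if it were, the tower law would give 11 = [F_{929^11}:F_929] dividing [F_{929^8}:F_929] = 8, contradiction.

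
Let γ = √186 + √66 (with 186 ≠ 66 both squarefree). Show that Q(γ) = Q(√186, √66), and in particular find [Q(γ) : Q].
[Q(γ) : Q] = 4 (equivalently, Q(γ) = Q(√186, √66))

Obviously Q(γ) ⊆ Q(√186, √66), and [Q(√186, √66):Q] = 4 (since 186, 66 are distinct squarefree integers > 1 with 12276 not a perfect square). To show equality we compute the minimal polynomial of γ. From γ = √186 + √66: γ^2 = 186 + 2√(12276) + 66 = 252 + 2√(12276), so γ^2 - 252 = 2√(12276); squaring, (γ^2 - 252)^2 = 4·12276, i.e. γ^4 - 504γ^2 + 63504 - 49104 = 0, i.e. γ^4 - 504γ^2 + 14400 = 0. So γ is a root of x^4 - 504x^2 + 14400. This polynomial is irreducible over Q: it has no rational root (each ±√186 ± √66 is irrational), and any factorization into two quadratics over Q would force √(12276) ∈ Q (pairing opposite roots) or √186, √66 ∈ Q (other pairings), all impossible. Hence [Q(γ):Q] = 4 = [Q(√186, √66):Q], so Q(γ) = Q(√186, √66).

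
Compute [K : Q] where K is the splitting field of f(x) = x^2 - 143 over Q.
[K : Q] = 2

f(x) = x^2 - 143 factors as (x - √143)(x + √143). The splitting field is K = Q(√143). Since 143 is squarefree and > 1, it is not a perfect square, so x^2 - 143 is irreducible over Q and [Q(√143) : Q] = 2. Hence [K : Q] = 2.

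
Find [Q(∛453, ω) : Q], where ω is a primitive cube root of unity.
[Q(∛453, ω) : Q] = 6

[Q(∛453):Q] = 3 (min poly x^3 - 453, irreducible since 453 is not a perfect cube). [Q(ω):Q] = 2 (min poly x^2 + x + 1). Since Q(∛453) ⊂ R and ω ∉ R, we have ω ∉ Q(∛453), so x^2 + x + 1 remains irreducible over Q(∛453) and [Q(∛453, ω) : Q(∛453)] = 2. By the tower law, [Q(∛453, ω) : Q] = 3 · 2 = 6. (In fact Q(∛453, ω) is the splitting field of x^3 - 453 over Q.)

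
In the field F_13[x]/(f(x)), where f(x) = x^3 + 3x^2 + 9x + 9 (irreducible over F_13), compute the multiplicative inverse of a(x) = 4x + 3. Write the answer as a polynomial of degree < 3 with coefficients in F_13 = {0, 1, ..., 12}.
a(x)^(-1) ≡ 9x^2 + 4x (mod f(x))

Since f is irreducible over F_13, F_13[x]/(f) is a field and a(x) ≠ 0 has an inverse. Apply the extended Euclidean algorithm to f(x) and a(x) in F_13[x]: f(x) = (10x^2 + 3x)·a(x) + (9). The last nonzero remainder is the constant 9 = gcd(f, a) in F_13. Back-substituting through the division chain expresses 9 = s(x)·a(x) + t(x)·f(x) with s(x) ≡ 3x^2 + 10x (mod f), so (3x^2 + 10x)·a(x) ≡ 9 (mod f). Multiplying by 9^(-1) ≡ 3 in F_13 gives a(x)^(-1) ≡ 3·(3x^2 + 10x) ≡ 9x^2 + 4x (mod f). Check: (4x + 3)·(9x^2 + 4x) = 10x^3 + 4x^2 + 12x ≡ 1 (mod x^3 + 3x^2 + 9x + 9).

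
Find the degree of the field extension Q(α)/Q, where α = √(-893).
[Q(α):Q] = 2

[Q(α):Q] equals the degree of the minimal polynomial of α. Here α^2 = -893 and x^2 + 893 is irreducible (d = -893 is squarefree, ≠ 1, hence not a square), so deg(m_α) = 2. Thus [Q(α):Q] = 2.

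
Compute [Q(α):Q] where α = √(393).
[Q(α):Q] = 2

[Q(α):Q] equals the degree of the minimal polynomial of α. Here α^2 = 393 and x^2 - 393 is irreducible (d = 393 is squarefree, ≠ 1, hence not a square), so deg(m_α) = 2. Thus [Q(α):Q] = 2.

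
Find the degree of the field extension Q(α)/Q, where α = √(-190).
[Q(α):Q] = 2

[Q(α):Q] equals the degree of the minimal polynomial of α. Here α^2 = -190 and x^2 + 190 is irreducible (d = -190 is squarefree, ≠ 1, hence not a square), so deg(m_α) = 2. Thus [Q(α):Q] = 2.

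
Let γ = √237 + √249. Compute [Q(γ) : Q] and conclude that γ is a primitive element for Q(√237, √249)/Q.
[Q(γ) : Q] = 4 (equivalently, Q(γ) = Q(√237, √249))

Obviously Q(γ) ⊆ Q(√237, √249), and [Q(√237, √249):Q] = 4 (since 237, 249 are distinct squarefree integers > 1 with 59013 not a perfect square). To show equality we compute the minimal polynomial of γ. From γ = √237 + √249: γ^2 = 237 + 2√(59013) + 249 = 486 + 2√(59013), so γ^2 - 486 = 2√(59013); squaring, (γ^2 - 486)^2 = 4·59013, i.e. γ^4 - 972γ^2 + 236196 - 236052 = 0, i.e. γ^4 - 972γ^2 + 144 = 0. So γ is a root of x^4 - 972x^2 + 144. This polynomial is irreducible over Q: it has no rational root (each ±√237 ± √249 is irrational), and any factorization into two quadratics over Q would force √(59013) ∈ Q (pairing opposite roots) or √237, √249 ∈ Q (other pairings), all impossible. Hence [Q(γ):Q] = 4 = [Q(√237, √249):Q], so Q(γ) = Q(√237, √249).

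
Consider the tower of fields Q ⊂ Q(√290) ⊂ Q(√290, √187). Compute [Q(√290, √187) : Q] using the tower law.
[Q(√290, √187) : Q] = 4

[Q(√290):Q] = 2 (min poly x^2 - 290, irreducible since 290 is squarefree > 1). For the top step, suppose √187 ∈ Q(√290), say √187 = c + d√290 with c, d ∈ Q. Squaring: 187 = c^2 + 290d^2 + 2cd√290. Since √290 ∉ Q this forces 2cd = 0. If d = 0 then √187 = c ∈ Q, contradicting 187 squarefree > 1. If c = 0 then 187 = 290d^2, so 290·187 = (290d)^2 is a perfect square in Q — but 290·187 = 54230 is not a perfect square (since 290 and 187 are distinct squarefree integers). Contradiction. Hence √187 ∉ Q(√290), so x^2 - 187 stays irreducible over Q(√290) and [Q(√290, √187) : Q(√290)] = 2. By the tower law, [Q(√290, √187) : Q] = 2 · 2 = 4.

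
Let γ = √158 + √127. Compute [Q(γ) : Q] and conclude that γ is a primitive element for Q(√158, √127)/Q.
[Q(γ) : Q] = 4 (equivalently, Q(γ) = Q(√158, √127))

Obviously Q(γ) ⊆ Q(√158, √127), and [Q(√158, √127):Q] = 4 (since 158, 127 are distinct squarefree integers > 1 with 20066 not a perfect square). To show equality we compute the minimal polynomial of γ. From γ = √158 + √127: γ^2 = 158 + 2√(20066) + 127 = 285 + 2√(20066), so γ^2 - 285 = 2√(20066); squaring, (γ^2 - 285)^2 = 4·20066, i.e. γ^4 - 570γ^2 + 81225 - 80264 = 0, i.e. γ^4 - 570γ^2 + 961 = 0. So γ is a root of x^4 - 570x^2 + 961. This polynomial is irreducible over Q: it has no rational root (each ±√158 ± √127 is irrational), and any factorization into two quadratics over Q would force √(20066) ∈ Q (pairing opposite roots) or √158, √127 ∈ Q (other pairings), all impossible. Hence [Q(γ):Q] = 4 = [Q(√158, √127):Q], so Q(γ) = Q(√158, √127).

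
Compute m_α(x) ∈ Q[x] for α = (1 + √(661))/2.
m_α(x) = x^2 - x - 165

From 2α - 1 = √(661), squaring gives (2α - 1)^2 = 661, i.e. 4α^2 - 4α + 1 = 661, so α^2 - α + (1 - 661)/4 = 0. Since 661 ≡ 1 (mod 4), (1 - 661)/4 = -165 ∈ Z. The polynomial x^2 - x - 165 has discriminant 1 - 4·(-165) = 661, which is not a perfect square in Q (d = 661 is squarefree and ≠ 1), so x^2 - x - 165 is irreducible over Q. It is the minimal polynomial of α.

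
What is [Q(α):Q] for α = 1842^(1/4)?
[Q(α):Q] = 4

α is a root of x^4 - 1842. By Eisenstein's criterion at the prime p = 2 (which divides the constant term 1842 but p^2 = 4 does not, since 1842 is squarefree), x^4 - 1842 is irreducible over Q. Hence [Q(α):Q] = 4.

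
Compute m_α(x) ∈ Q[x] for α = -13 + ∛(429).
m_α(x) = x^3 + 39x^2 + 507x + 1768

Set β = α + 13 = ∛(429), so β^3 = 429. Then (α + 13)^3 - 429 = 0, i.e. α is a root of g(x) = (x + 13)^3 - 429 = x^3 + 39x^2 + 507x + 1768. Since g(x) = h(x + 13) where h(x) = x^3 - 429, and h is irreducible over Q (because 429 is not a perfect cube, so h has no rational root, and a monic cubic with no rational root is irreducible), g is also irreducible (irreducibility is preserved under the substitution x → x + 13). Hence m_α(x) = x^3 + 39x^2 + 507x + 1768.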